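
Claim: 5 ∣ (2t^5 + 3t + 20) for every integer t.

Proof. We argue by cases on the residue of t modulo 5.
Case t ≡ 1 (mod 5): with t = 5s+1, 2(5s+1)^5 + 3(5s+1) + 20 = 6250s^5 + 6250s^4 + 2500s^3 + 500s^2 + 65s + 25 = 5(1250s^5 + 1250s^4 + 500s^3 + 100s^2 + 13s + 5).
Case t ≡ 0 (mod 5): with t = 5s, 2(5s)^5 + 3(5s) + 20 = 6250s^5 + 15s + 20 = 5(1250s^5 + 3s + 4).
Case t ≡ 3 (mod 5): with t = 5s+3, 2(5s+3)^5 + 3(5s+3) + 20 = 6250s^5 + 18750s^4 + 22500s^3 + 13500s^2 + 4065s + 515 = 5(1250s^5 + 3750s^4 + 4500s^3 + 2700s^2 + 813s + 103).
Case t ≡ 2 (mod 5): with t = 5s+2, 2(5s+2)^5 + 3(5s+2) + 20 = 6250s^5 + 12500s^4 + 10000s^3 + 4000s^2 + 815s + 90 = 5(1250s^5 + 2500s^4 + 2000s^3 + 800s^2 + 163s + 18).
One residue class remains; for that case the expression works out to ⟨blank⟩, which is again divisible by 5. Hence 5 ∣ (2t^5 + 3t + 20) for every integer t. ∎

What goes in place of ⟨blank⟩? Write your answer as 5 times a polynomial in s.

5(1250s^5 + 5000s^4 + 8000s^3 + 6400s^2 + 2563s + 416)

The residues treated are {1, 0, 3, 2}, so the missing case is t ≡ 4 (mod 5); write t = 5s+4.
Then 2(5s+4)^5 + 3(5s+4) + 20 = 6250s^5 + 25000s^4 + 40000s^3 + 32000s^2 + 12815s + 2080 = 5(1250s^5 + 5000s^4 + 8000s^3 + 6400s^2 + 2563s + 416).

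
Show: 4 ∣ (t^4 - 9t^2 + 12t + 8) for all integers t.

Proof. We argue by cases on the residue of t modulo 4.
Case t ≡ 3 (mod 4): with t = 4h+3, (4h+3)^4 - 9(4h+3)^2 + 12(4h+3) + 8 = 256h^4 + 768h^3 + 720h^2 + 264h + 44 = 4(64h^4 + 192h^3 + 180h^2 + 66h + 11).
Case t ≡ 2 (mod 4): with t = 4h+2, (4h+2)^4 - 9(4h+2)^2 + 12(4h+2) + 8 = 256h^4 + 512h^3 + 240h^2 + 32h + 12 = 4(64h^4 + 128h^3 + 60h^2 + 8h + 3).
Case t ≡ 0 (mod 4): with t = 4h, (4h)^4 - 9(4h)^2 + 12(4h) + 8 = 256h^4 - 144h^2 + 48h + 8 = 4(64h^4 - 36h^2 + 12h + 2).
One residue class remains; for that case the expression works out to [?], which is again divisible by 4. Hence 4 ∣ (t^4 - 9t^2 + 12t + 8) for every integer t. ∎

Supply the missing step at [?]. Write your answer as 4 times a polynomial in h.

The residues treated are {3, 2, 0}, so the missing case is t ≡ 1 (mod 4); write t = 4h+1.
Then (4h+1)^4 - 9(4h+1)^2 + 12(4h+1) + 8 = 256h^4 + 256h^3 - 48h^2 - 8h + 12 = 4(64h^4 + 64h^3 - 12h^2 - 2h + 3).

4(64h^4 + 64h^3 - 12h^2 - 2h + 3)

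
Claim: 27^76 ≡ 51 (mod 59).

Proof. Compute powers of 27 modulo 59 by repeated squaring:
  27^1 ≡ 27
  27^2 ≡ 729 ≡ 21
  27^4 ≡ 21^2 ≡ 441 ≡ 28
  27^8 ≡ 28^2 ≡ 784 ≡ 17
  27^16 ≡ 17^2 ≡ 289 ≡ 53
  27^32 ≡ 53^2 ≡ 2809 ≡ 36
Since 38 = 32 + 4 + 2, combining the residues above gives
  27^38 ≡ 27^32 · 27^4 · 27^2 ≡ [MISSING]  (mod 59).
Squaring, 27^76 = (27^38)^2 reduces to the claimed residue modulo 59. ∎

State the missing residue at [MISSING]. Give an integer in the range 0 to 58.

46

Multiply the listed residues: 36 · 28 · 21 = 1008 → 21168.
Reducing modulo 59: 21168 = 358·59 + 46, so 27^38 ≡ 46.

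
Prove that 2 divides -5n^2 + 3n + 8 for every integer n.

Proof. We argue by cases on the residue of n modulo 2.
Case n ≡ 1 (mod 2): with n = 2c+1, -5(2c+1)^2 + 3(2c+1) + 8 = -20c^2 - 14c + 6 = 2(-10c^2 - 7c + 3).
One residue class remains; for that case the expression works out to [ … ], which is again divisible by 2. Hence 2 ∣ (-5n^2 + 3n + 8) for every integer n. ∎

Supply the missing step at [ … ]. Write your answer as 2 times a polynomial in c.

The residues treated are {1}, so the missing case is n ≡ 0 (mod 2); write n = 2c.
Then -5(2c)^2 + 3(2c) + 8 = -20c^2 + 6c + 8 = 2(-10c^2 + 3c + 4).

2(-10c^2 + 3c + 4)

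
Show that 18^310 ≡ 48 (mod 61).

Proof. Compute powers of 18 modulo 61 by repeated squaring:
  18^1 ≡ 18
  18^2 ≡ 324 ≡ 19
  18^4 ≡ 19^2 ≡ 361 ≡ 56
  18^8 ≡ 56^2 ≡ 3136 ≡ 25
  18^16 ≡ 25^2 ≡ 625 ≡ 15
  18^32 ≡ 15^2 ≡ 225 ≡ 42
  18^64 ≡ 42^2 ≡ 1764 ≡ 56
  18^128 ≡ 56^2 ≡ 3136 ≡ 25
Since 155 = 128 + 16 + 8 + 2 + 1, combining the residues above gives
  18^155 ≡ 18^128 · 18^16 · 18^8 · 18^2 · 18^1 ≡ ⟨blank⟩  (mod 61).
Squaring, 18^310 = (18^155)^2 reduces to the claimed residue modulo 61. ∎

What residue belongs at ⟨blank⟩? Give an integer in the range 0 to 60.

Multiply the listed residues: 25 · 15 · 25 · 19 · 18 = 375 → 9375 → 178125 → 3206250.
Reducing modulo 61: 3206250 = 52561·61 + 29, so 18^155 ≡ 29.

29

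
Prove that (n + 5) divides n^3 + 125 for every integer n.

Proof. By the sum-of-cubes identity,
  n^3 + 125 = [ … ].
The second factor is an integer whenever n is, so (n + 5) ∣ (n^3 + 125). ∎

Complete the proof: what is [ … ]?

(n + 5)(n^2 - 5n + 25)

a^3 + b^3 = (a + b)(a^2 - ab + b^2). With a = n, b = 5:
n^3 + 125 = (n + 5)(n^2 - 5n + 25).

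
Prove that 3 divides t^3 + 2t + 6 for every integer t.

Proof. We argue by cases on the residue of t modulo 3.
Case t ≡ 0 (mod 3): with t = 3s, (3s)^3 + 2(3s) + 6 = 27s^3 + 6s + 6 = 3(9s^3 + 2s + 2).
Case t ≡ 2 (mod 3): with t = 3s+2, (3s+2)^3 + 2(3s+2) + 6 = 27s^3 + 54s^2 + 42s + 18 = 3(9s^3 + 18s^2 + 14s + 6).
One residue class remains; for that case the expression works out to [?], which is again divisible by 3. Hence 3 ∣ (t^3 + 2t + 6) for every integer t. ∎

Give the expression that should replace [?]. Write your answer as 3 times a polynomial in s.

The residues treated are {0, 2}, so the missing case is t ≡ 1 (mod 3); write t = 3s+1.
Then (3s+1)^3 + 2(3s+1) + 6 = 27s^3 + 27s^2 + 15s + 9 = 3(9s^3 + 9s^2 + 5s + 3).

3(9s^3 + 9s^2 + 5s + 3)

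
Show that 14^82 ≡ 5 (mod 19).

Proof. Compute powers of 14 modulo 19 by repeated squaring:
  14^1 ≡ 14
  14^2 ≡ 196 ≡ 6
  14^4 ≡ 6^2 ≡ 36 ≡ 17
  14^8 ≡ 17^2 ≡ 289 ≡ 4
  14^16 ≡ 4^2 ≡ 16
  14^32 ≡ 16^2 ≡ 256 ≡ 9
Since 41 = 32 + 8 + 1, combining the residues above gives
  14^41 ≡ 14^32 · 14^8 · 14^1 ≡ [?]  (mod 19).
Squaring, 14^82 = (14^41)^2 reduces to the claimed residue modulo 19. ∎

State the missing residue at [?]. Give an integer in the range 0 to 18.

10

Multiply the listed residues: 9 · 4 · 14 = 36 → 504.
Reducing modulo 19: 504 = 26·19 + 10, so 14^41 ≡ 10.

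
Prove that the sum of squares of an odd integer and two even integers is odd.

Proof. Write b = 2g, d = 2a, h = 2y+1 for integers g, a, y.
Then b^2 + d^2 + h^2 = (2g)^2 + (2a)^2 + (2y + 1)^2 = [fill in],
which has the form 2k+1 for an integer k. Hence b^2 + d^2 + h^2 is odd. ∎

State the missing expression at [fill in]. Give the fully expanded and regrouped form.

2(2a^2 + 2g^2 + 2y^2 + 2y) + 1

(2g)^2 + (2a)^2 + (2y + 1)^2 = 4a^2 + 4g^2 + 4y^2 + 4y + 1
= 2(2a^2 + 2g^2 + 2y^2 + 2y) + 1.
Since 2a^2 + 2g^2 + 2y^2 + 2y is an integer, the sum of squares is of the form 2k+1 for an integer k.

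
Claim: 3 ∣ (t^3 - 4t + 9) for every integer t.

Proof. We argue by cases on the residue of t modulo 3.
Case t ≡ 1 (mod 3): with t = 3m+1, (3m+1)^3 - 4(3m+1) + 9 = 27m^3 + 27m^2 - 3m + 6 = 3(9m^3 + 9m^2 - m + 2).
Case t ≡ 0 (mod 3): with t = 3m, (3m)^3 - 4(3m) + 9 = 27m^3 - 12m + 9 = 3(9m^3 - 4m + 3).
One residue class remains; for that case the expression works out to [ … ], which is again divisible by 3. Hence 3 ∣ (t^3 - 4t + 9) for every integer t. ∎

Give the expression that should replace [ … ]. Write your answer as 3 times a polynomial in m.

3(9m^3 + 18m^2 + 8m + 3)

The residues treated are {1, 0}, so the missing case is t ≡ 2 (mod 3); write t = 3m+2.
Then (3m+2)^3 - 4(3m+2) + 9 = 27m^3 + 54m^2 + 24m + 9 = 3(9m^3 + 18m^2 + 8m + 3).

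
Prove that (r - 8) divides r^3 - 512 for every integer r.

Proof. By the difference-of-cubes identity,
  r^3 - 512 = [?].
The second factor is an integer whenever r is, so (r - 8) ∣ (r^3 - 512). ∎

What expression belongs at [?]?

(r - 8)(r^2 + 8r + 64)

Polynomial division of r^3 - 512 by r - 8 leaves remainder 0 and quotient r^2 + 8r + 64.
Hence r^3 - 512 = (r - 8)(r^2 + 8r + 64).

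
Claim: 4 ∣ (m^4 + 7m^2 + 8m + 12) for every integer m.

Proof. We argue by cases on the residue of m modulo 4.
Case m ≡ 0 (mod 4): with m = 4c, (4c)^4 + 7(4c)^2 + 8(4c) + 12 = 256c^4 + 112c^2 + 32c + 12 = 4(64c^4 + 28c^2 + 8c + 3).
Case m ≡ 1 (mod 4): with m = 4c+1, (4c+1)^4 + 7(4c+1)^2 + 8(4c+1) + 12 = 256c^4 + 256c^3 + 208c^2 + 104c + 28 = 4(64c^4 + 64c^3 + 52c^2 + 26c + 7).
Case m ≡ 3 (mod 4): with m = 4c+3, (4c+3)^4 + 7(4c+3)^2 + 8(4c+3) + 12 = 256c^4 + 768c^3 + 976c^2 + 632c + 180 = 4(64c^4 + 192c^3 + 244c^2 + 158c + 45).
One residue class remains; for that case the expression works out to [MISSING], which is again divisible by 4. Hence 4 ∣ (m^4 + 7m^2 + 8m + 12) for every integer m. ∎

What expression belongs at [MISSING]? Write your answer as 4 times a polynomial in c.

Only m ≡ 2 (mod 4) is unaccounted for. Put m = 4c+2:
(4c+2)^4 + 7(4c+2)^2 + 8(4c+2) + 12 expands to 256c^4 + 512c^3 + 496c^2 + 272c + 72,
and factoring out 4 leaves 4(64c^4 + 128c^3 + 124c^2 + 68c + 18).

4(64c^4 + 128c^3 + 124c^2 + 68c + 18)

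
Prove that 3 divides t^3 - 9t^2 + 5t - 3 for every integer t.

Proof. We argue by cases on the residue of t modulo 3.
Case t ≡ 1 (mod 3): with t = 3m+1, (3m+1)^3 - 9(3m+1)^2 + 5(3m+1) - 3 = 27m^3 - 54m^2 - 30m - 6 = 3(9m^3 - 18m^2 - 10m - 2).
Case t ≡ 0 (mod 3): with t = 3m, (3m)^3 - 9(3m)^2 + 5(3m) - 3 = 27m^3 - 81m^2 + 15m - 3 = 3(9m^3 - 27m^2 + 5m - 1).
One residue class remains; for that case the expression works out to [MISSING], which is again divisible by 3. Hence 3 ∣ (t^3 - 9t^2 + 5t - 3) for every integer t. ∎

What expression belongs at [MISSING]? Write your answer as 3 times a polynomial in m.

Only t ≡ 2 (mod 3) is unaccounted for. Put t = 3m+2:
(3m+2)^3 - 9(3m+2)^2 + 5(3m+2) - 3 expands to 27m^3 - 27m^2 - 57m - 21,
and factoring out 3 leaves 3(9m^3 - 9m^2 - 19m - 7).

3(9m^3 - 9m^2 - 19m - 7)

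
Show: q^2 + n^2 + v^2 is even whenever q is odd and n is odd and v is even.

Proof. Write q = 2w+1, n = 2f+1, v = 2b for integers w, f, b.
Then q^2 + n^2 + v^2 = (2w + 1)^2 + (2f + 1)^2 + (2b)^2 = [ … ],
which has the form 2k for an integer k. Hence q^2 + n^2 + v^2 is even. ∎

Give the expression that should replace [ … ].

2(2b^2 + 2f^2 + 2f + 2w^2 + 2w + 1)

(2w + 1)^2 + (2f + 1)^2 + (2b)^2 = 4b^2 + 4f^2 + 4f + 4w^2 + 4w + 2
= 2(2b^2 + 2f^2 + 2f + 2w^2 + 2w + 1).
Since 2b^2 + 2f^2 + 2f + 2w^2 + 2w + 1 is an integer, the sum of squares is of the form 2k for an integer k.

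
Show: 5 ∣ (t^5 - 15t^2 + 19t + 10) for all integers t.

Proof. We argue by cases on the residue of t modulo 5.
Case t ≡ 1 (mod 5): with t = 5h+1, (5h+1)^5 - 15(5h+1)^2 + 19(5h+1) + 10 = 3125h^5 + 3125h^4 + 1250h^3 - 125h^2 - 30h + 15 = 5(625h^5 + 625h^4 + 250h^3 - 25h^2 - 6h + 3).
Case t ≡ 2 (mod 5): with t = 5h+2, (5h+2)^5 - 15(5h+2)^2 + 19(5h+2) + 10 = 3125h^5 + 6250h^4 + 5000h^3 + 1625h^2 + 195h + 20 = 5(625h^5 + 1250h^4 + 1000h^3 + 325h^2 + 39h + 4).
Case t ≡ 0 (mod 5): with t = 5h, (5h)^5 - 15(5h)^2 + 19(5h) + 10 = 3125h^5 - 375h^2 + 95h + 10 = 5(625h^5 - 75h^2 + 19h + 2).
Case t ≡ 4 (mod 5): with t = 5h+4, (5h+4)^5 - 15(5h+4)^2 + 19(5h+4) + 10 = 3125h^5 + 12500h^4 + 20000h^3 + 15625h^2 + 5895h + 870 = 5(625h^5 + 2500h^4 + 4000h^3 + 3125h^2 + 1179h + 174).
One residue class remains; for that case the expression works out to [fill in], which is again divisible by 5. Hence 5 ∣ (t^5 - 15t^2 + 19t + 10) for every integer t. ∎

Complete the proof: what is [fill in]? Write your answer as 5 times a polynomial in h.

Only t ≡ 3 (mod 5) is unaccounted for. Put t = 5h+3:
(5h+3)^5 - 15(5h+3)^2 + 19(5h+3) + 10 expands to 3125h^5 + 9375h^4 + 11250h^3 + 6375h^2 + 1670h + 175,
and factoring out 5 leaves 5(625h^5 + 1875h^4 + 2250h^3 + 1275h^2 + 334h + 35).

5(625h^5 + 1875h^4 + 2250h^3 + 1275h^2 + 334h + 35)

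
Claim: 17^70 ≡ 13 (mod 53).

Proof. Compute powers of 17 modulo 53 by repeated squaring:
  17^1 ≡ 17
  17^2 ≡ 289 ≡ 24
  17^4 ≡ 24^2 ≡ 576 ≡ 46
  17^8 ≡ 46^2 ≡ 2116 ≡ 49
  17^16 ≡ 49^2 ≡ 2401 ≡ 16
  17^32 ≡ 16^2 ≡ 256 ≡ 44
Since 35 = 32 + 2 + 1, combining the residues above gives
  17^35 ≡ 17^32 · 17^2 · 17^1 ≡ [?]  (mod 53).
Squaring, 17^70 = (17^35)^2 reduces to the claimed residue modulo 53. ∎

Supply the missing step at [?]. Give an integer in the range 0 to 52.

38

17^32 · 17^2 · 17^1 ≡ 44 · 24 · 17 = 17952.
17952 mod 53 = 38, so 17^35 ≡ 38 (mod 53).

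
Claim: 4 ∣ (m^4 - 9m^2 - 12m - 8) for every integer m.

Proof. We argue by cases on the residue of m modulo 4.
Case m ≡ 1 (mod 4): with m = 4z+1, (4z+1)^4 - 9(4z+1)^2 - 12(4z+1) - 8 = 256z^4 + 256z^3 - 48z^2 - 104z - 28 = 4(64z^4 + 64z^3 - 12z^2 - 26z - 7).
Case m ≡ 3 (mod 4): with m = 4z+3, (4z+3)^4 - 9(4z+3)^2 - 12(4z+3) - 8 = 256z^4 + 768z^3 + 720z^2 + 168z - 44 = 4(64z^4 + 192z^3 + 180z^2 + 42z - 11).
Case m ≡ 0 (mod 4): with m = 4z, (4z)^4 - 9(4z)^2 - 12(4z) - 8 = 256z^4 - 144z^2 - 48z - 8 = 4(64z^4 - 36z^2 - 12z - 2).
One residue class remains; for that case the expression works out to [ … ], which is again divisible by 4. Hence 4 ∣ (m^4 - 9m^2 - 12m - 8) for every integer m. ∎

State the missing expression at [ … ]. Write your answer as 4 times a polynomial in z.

4(64z^4 + 128z^3 + 60z^2 - 16z - 13)

The residues treated are {1, 3, 0}, so the missing case is m ≡ 2 (mod 4); write m = 4z+2.
Then (4z+2)^4 - 9(4z+2)^2 - 12(4z+2) - 8 = 256z^4 + 512z^3 + 240z^2 - 64z - 52 = 4(64z^4 + 128z^3 + 60z^2 - 16z - 13).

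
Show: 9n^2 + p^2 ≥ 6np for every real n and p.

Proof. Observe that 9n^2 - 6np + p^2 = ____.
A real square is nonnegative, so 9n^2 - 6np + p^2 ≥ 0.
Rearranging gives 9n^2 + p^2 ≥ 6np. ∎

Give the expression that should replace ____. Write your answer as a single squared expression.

(3n - p)^2

9n^2 - 6np + p^2 is a perfect-square trinomial: the outer terms are (3n)^2 and (p)^2, and the cross term is -2·3n·p.
So 9n^2 - 6np + p^2 = (3n - p)^2 ≥ 0.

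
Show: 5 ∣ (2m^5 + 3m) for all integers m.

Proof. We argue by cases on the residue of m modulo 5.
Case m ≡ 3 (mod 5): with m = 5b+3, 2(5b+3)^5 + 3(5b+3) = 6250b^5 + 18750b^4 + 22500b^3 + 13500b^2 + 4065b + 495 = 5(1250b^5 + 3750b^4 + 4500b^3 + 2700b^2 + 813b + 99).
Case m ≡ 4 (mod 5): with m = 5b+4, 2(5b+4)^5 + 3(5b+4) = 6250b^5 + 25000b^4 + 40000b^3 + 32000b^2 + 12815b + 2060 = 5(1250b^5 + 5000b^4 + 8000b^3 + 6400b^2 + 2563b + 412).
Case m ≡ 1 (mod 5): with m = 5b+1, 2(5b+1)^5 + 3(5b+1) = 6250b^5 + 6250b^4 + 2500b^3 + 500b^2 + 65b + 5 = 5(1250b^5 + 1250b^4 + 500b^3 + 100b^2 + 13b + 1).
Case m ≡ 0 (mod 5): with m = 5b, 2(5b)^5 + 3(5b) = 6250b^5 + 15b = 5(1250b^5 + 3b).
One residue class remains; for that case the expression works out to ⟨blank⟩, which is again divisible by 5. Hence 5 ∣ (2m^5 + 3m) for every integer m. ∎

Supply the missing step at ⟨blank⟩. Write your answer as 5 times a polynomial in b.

Only m ≡ 2 (mod 5) is unaccounted for. Put m = 5b+2:
2(5b+2)^5 + 3(5b+2) expands to 6250b^5 + 12500b^4 + 10000b^3 + 4000b^2 + 815b + 70,
and factoring out 5 leaves 5(1250b^5 + 2500b^4 + 2000b^3 + 800b^2 + 163b + 14).

5(1250b^5 + 2500b^4 + 2000b^3 + 800b^2 + 163b + 14)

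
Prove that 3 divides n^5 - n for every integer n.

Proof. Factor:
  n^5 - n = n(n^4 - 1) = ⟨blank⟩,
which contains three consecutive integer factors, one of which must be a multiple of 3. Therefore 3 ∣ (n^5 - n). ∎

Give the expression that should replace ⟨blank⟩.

(n - 1)n(n + 1)(n^2 + 1)

n^4 - 1 = (n^2 - 1)(n^2 + 1), and n^2 - 1 = (n-1)(n+1).
So n(n^4 - 1) = (n - 1)n(n + 1)(n^2 + 1).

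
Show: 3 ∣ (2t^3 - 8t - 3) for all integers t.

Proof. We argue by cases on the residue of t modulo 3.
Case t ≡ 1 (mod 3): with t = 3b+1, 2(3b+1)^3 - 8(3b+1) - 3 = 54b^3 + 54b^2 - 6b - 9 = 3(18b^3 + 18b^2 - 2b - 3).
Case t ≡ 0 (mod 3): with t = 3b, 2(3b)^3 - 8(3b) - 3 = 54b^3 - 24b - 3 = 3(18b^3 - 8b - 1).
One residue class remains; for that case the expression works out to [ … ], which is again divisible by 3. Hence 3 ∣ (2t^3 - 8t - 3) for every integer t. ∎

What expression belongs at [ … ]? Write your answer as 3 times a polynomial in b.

3(18b^3 + 36b^2 + 16b - 1)

The residues treated are {1, 0}, so the missing case is t ≡ 2 (mod 3); write t = 3b+2.
Then 2(3b+2)^3 - 8(3b+2) - 3 = 54b^3 + 108b^2 + 48b - 3 = 3(18b^3 + 36b^2 + 16b - 1).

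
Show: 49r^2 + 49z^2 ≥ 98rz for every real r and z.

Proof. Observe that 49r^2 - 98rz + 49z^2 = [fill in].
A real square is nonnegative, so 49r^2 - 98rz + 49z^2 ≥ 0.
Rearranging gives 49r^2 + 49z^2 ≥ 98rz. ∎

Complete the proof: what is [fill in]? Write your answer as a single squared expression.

(7r - 7z)^2

The leading and trailing coefficients are 7^2 and 7^2, and 98 = 2·7·7, so the trinomial is (7r - 7z)^2.
Hence 49r^2 - 98rz + 49z^2 ≥ 0.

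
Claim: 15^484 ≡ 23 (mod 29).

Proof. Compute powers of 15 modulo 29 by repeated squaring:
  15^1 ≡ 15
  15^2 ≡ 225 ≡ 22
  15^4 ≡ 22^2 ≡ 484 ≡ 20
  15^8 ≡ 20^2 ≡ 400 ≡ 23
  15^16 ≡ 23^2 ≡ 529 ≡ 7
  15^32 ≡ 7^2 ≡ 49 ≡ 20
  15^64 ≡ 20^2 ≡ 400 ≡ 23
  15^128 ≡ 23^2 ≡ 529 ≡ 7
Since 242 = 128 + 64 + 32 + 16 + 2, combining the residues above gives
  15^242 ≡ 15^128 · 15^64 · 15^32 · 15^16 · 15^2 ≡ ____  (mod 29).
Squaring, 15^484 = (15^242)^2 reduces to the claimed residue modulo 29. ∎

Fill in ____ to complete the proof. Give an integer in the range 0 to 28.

9

Multiply the listed residues: 7 · 23 · 20 · 7 · 22 = 161 → 3220 → 22540 → 495880.
Reducing modulo 29: 495880 = 17099·29 + 9, so 15^242 ≡ 9.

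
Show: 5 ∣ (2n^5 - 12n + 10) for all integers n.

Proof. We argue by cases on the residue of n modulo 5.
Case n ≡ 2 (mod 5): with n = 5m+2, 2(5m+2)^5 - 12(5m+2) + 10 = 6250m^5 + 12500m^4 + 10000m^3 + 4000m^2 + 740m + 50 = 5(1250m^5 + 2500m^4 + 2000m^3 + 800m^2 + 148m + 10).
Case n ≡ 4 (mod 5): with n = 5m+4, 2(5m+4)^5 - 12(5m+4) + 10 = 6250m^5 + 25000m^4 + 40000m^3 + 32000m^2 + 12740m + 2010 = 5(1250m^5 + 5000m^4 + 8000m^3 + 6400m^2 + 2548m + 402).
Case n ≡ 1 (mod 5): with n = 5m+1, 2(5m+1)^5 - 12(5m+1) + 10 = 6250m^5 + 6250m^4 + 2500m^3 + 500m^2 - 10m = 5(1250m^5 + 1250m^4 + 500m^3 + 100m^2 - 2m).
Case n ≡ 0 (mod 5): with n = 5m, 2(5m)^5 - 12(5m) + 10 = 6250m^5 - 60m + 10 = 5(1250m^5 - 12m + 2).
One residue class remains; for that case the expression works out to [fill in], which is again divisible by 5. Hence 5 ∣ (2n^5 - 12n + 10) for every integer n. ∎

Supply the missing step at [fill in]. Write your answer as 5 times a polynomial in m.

The residues treated are {2, 4, 1, 0}, so the missing case is n ≡ 3 (mod 5); write n = 5m+3.
Then 2(5m+3)^5 - 12(5m+3) + 10 = 6250m^5 + 18750m^4 + 22500m^3 + 13500m^2 + 3990m + 460 = 5(1250m^5 + 3750m^4 + 4500m^3 + 2700m^2 + 798m + 92).

5(1250m^5 + 3750m^4 + 4500m^3 + 2700m^2 + 798m + 92)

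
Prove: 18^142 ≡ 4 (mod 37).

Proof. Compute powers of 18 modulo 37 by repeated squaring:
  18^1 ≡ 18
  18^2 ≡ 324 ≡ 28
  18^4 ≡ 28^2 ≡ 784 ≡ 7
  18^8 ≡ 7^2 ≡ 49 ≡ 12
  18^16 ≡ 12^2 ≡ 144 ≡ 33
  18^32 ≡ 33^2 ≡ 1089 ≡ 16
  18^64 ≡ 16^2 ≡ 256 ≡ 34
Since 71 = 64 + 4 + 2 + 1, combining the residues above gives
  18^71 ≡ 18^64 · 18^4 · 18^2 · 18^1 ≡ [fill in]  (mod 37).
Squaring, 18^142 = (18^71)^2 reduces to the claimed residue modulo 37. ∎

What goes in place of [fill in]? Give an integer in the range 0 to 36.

35

Multiply the listed residues: 34 · 7 · 28 · 18 = 238 → 6664 → 119952.
Reducing modulo 37: 119952 = 3241·37 + 35, so 18^71 ≡ 35.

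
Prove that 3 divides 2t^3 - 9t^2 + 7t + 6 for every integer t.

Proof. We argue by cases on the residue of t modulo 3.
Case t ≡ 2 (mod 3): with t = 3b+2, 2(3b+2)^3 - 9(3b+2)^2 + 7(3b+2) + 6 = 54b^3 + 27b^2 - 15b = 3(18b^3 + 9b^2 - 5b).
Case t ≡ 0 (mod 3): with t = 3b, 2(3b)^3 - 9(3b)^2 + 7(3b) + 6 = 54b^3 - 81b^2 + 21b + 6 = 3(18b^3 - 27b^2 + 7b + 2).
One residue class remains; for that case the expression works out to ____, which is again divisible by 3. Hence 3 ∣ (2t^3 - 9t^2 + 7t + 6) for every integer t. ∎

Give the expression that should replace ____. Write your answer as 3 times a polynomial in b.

3(18b^3 - 9b^2 - 5b + 2)

Only t ≡ 1 (mod 3) is unaccounted for. Put t = 3b+1:
2(3b+1)^3 - 9(3b+1)^2 + 7(3b+1) + 6 expands to 54b^3 - 27b^2 - 15b + 6,
and factoring out 3 leaves 3(18b^3 - 9b^2 - 5b + 2).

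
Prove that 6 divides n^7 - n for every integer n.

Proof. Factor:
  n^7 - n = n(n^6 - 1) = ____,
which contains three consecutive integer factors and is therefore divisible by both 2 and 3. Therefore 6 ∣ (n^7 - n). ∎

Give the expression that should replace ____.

n^6 - 1 = (n^2 - 1)(n^4 + n^2 + 1), and n^2 - 1 = (n-1)(n+1).
So n(n^6 - 1) = (n - 1)n(n + 1)(n^4 + n^2 + 1).

(n - 1)n(n + 1)(n^4 + n^2 + 1)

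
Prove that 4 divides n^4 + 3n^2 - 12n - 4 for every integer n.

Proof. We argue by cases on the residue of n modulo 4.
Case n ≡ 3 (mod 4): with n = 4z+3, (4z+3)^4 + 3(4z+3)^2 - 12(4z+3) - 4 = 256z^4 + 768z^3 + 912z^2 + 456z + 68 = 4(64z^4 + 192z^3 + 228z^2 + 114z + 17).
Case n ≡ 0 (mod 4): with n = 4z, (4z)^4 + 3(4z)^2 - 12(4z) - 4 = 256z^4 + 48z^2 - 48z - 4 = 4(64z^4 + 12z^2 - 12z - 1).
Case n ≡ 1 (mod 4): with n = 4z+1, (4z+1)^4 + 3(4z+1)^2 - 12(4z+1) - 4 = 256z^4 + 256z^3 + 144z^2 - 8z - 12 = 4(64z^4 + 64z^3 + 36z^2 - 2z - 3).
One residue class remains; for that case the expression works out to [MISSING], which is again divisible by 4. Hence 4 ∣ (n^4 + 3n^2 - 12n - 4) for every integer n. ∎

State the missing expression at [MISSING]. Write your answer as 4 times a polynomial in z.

The residues treated are {3, 0, 1}, so the missing case is n ≡ 2 (mod 4); write n = 4z+2.
Then (4z+2)^4 + 3(4z+2)^2 - 12(4z+2) - 4 = 256z^4 + 512z^3 + 432z^2 + 128z = 4(64z^4 + 128z^3 + 108z^2 + 32z).

4(64z^4 + 128z^3 + 108z^2 + 32z)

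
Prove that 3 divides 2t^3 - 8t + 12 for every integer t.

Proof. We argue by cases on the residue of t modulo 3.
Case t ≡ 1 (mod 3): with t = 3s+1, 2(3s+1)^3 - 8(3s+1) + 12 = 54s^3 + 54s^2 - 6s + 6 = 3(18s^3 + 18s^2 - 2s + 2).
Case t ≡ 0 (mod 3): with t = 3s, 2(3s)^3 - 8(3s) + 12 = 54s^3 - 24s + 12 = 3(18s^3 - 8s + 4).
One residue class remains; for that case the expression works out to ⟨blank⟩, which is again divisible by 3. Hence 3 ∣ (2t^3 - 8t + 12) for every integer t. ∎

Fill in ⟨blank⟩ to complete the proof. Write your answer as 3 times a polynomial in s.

Only t ≡ 2 (mod 3) is unaccounted for. Put t = 3s+2:
2(3s+2)^3 - 8(3s+2) + 12 expands to 54s^3 + 108s^2 + 48s + 12,
and factoring out 3 leaves 3(18s^3 + 36s^2 + 16s + 4).

3(18s^3 + 36s^2 + 16s + 4)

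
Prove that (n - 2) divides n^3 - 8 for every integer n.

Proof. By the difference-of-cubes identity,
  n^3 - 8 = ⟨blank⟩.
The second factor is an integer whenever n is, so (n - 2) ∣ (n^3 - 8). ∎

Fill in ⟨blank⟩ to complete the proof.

Polynomial division of n^3 - 8 by n - 2 leaves remainder 0 and quotient n^2 + 2n + 4.
Hence n^3 - 8 = (n - 2)(n^2 + 2n + 4).

(n - 2)(n^2 + 2n + 4)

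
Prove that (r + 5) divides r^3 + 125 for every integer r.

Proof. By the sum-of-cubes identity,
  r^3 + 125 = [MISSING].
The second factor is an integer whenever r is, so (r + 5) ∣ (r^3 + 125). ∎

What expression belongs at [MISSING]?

(r + 5)(r^2 - 5r + 25)

Polynomial division of r^3 + 125 by r + 5 leaves remainder 0 and quotient r^2 - 5r + 25.
Hence r^3 + 125 = (r + 5)(r^2 - 5r + 25).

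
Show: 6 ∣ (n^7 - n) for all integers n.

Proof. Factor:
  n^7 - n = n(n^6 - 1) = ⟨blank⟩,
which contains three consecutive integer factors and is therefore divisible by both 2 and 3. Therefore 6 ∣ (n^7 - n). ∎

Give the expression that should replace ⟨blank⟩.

(n - 1)n(n + 1)(n^4 + n^2 + 1)

n^6 - 1 = (n^2 - 1)(n^4 + n^2 + 1), and n^2 - 1 = (n-1)(n+1).
So n(n^6 - 1) = (n - 1)n(n + 1)(n^4 + n^2 + 1).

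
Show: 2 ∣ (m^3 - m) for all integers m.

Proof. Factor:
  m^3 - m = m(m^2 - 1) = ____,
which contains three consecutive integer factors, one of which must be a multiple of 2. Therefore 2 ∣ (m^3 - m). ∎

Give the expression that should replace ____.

(m - 1)m(m + 1)

m(m^2 - 1) = m(m - 1)(m + 1) = (m - 1)m(m + 1).
These three factors are consecutive integers, so their product is divisible by 2.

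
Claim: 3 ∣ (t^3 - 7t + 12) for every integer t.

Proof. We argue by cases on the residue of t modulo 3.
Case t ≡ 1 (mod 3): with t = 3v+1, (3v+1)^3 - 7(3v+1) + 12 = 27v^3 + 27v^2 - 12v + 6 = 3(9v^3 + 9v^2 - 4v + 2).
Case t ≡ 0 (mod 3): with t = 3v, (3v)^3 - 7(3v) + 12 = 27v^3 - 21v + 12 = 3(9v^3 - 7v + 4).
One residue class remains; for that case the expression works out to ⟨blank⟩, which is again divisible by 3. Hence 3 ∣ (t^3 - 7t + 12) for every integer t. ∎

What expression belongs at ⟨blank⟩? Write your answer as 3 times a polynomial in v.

Only t ≡ 2 (mod 3) is unaccounted for. Put t = 3v+2:
(3v+2)^3 - 7(3v+2) + 12 expands to 27v^3 + 54v^2 + 15v + 6,
and factoring out 3 leaves 3(9v^3 + 18v^2 + 5v + 2).

3(9v^3 + 18v^2 + 5v + 2)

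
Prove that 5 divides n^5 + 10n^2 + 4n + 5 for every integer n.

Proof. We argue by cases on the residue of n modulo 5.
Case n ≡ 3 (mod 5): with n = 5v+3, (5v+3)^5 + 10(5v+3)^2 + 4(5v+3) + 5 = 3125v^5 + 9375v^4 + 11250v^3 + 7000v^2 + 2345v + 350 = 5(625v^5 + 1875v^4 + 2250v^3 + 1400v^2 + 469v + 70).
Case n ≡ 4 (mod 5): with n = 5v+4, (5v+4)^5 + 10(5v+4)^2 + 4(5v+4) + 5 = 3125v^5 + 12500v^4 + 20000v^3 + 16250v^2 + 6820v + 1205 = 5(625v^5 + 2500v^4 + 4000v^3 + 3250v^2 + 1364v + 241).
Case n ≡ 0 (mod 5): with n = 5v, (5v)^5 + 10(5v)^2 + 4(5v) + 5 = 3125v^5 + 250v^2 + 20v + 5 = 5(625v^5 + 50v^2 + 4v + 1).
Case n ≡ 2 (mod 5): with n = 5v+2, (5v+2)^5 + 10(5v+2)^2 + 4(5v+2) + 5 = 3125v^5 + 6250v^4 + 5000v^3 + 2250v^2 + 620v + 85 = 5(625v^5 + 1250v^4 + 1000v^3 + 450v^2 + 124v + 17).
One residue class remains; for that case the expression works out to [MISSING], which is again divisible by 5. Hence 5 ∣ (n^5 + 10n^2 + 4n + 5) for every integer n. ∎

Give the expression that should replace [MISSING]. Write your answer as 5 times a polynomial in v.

5(625v^5 + 625v^4 + 250v^3 + 100v^2 + 29v + 4)

The residues treated are {3, 4, 0, 2}, so the missing case is n ≡ 1 (mod 5); write n = 5v+1.
Then (5v+1)^5 + 10(5v+1)^2 + 4(5v+1) + 5 = 3125v^5 + 3125v^4 + 1250v^3 + 500v^2 + 145v + 20 = 5(625v^5 + 625v^4 + 250v^3 + 100v^2 + 29v + 4).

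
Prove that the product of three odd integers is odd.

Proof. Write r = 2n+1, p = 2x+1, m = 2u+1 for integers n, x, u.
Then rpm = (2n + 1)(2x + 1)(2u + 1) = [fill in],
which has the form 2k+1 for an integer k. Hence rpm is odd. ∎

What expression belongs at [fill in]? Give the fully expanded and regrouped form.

(2n + 1)(2x + 1)(2u + 1) = 8nux + 4nu + 4nx + 2n + 4ux + 2u + 2x + 1
= 2(4nux + 2nu + 2nx + n + 2ux + u + x) + 1.
Since 4nux + 2nu + 2nx + n + 2ux + u + x is an integer, the product is of the form 2k+1 for an integer k.

2(4nux + 2nu + 2nx + n + 2ux + u + x) + 1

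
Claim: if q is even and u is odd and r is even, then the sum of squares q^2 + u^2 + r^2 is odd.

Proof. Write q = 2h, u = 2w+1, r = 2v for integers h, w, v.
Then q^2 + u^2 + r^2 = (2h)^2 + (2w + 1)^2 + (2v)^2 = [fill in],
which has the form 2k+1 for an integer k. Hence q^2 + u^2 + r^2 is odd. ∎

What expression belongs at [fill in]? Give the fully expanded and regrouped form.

(2h)^2 + (2w + 1)^2 + (2v)^2 = 4h^2 + 4v^2 + 4w^2 + 4w + 1
= 2(2h^2 + 2v^2 + 2w^2 + 2w) + 1.
Since 2h^2 + 2v^2 + 2w^2 + 2w is an integer, the sum of squares is of the form 2k+1 for an integer k.

2(2h^2 + 2v^2 + 2w^2 + 2w) + 1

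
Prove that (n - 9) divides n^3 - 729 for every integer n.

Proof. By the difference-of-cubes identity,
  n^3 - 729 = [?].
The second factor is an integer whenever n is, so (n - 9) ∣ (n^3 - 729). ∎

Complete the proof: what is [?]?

(n - 9)(n^2 + 9n + 81)

a^3 - b^3 = (a - b)(a^2 + ab + b^2). With a = n, b = 9:
n^3 - 729 = (n - 9)(n^2 + 9n + 81).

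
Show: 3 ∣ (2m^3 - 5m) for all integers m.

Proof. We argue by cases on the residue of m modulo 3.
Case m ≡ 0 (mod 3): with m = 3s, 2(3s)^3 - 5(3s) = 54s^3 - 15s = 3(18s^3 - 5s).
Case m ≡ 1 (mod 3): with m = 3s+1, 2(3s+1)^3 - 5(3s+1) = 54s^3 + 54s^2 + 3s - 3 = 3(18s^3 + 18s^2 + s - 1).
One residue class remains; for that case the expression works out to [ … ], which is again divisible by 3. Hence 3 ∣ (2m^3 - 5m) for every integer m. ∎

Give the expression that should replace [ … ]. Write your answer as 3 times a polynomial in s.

The residues treated are {0, 1}, so the missing case is m ≡ 2 (mod 3); write m = 3s+2.
Then 2(3s+2)^3 - 5(3s+2) = 54s^3 + 108s^2 + 57s + 6 = 3(18s^3 + 36s^2 + 19s + 2).

3(18s^3 + 36s^2 + 19s + 2)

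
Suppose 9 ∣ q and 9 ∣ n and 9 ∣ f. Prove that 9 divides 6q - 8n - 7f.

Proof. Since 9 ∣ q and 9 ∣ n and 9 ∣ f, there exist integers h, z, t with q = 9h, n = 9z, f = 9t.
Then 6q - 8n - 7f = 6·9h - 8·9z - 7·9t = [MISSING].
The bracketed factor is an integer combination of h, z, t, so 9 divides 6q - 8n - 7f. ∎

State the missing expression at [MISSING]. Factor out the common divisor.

9(6h - 7t - 8z)

Pull the common 9 out of every term: 6·9h - 8·9z - 7·9t = 9(6h - 7t - 8z).
6h - 7t - 8z is an integer, which exhibits the divisibility.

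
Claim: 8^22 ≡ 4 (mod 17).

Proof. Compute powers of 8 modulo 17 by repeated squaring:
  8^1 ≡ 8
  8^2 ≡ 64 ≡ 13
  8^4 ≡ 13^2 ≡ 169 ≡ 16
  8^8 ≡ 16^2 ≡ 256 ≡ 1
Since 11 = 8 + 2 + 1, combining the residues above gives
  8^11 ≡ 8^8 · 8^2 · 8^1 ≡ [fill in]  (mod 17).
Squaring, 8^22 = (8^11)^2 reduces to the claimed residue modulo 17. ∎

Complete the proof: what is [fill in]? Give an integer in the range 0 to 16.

2

Multiply the listed residues: 1 · 13 · 8 = 13 → 104.
Reducing modulo 17: 104 = 6·17 + 2, so 8^11 ≡ 2.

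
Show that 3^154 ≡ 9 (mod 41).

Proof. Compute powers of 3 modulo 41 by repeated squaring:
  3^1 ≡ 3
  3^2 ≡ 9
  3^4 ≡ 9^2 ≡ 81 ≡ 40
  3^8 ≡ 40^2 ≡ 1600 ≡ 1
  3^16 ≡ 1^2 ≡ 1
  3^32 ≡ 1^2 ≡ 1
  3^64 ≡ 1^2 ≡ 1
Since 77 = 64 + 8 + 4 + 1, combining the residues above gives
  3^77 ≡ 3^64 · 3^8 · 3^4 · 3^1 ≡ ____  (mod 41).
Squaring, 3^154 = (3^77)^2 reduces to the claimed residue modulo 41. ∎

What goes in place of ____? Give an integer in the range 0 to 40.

38

Multiply the listed residues: 1 · 1 · 40 · 3 = 1 → 40 → 120.
Reducing modulo 41: 120 = 2·41 + 38, so 3^77 ≡ 38.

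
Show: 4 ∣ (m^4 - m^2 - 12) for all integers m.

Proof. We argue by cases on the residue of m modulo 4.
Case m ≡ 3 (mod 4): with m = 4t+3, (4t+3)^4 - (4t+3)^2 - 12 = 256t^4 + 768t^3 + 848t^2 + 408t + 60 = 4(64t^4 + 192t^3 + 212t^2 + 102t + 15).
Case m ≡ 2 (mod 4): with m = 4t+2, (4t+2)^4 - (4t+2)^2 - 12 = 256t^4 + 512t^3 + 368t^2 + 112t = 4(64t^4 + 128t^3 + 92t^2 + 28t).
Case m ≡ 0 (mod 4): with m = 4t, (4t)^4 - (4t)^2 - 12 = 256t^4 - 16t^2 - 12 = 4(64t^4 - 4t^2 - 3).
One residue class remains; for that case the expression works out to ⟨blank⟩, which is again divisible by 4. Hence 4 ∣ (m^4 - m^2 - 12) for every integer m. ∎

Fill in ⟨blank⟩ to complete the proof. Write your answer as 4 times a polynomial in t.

Only m ≡ 1 (mod 4) is unaccounted for. Put m = 4t+1:
(4t+1)^4 - (4t+1)^2 - 12 expands to 256t^4 + 256t^3 + 80t^2 + 8t - 12,
and factoring out 4 leaves 4(64t^4 + 64t^3 + 20t^2 + 2t - 3).

4(64t^4 + 64t^3 + 20t^2 + 2t - 3)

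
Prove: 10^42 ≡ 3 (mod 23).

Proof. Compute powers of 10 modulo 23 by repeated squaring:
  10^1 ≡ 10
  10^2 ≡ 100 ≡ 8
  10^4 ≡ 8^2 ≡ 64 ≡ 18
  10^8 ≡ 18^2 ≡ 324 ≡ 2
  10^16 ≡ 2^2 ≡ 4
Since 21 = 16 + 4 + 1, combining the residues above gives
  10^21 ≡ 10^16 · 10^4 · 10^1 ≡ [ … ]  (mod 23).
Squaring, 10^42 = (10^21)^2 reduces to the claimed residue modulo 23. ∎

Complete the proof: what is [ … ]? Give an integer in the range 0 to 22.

7

10^16 · 10^4 · 10^1 ≡ 4 · 18 · 10 = 720.
720 mod 23 = 7, so 10^21 ≡ 7 (mod 23).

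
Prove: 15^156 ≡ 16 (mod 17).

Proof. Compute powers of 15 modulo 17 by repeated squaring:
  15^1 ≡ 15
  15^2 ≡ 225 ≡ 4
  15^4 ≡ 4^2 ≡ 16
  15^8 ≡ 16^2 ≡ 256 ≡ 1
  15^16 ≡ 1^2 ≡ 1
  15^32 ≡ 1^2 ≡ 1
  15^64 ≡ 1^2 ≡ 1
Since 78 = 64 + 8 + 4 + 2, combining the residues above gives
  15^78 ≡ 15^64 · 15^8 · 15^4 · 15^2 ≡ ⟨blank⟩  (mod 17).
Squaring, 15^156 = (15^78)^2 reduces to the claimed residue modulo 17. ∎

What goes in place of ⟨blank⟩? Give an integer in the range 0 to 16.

13

15^64 · 15^8 · 15^4 · 15^2 ≡ 1 · 1 · 16 · 4 = 64.
64 mod 17 = 13, so 15^78 ≡ 13 (mod 17).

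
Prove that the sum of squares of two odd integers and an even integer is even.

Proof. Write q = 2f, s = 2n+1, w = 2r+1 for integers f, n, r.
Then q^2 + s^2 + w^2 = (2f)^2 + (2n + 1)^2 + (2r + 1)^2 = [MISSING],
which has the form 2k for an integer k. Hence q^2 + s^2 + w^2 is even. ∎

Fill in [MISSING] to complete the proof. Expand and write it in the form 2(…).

Expanding: (2f)^2 + (2n + 1)^2 + (2r + 1)^2 = 4f^2 + 4n^2 + 4n + 4r^2 + 4r + 2.
Every term is even; pulling out the factor of 2 gives 2(2f^2 + 2n^2 + 2n + 2r^2 + 2r + 1).

2(2f^2 + 2n^2 + 2n + 2r^2 + 2r + 1)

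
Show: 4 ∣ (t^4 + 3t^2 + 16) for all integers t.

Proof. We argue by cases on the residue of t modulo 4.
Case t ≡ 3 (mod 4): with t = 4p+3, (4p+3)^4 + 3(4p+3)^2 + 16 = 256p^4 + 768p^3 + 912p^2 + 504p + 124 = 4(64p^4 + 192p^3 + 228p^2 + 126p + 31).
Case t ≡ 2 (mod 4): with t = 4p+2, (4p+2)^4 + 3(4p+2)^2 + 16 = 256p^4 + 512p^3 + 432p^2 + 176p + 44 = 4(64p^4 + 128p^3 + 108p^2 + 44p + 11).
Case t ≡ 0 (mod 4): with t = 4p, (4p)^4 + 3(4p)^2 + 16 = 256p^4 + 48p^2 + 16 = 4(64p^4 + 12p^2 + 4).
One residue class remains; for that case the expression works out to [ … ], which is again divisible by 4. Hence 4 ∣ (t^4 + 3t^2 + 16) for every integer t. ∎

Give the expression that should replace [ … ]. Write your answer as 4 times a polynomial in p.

The residues treated are {3, 2, 0}, so the missing case is t ≡ 1 (mod 4); write t = 4p+1.
Then (4p+1)^4 + 3(4p+1)^2 + 16 = 256p^4 + 256p^3 + 144p^2 + 40p + 20 = 4(64p^4 + 64p^3 + 36p^2 + 10p + 5).

4(64p^4 + 64p^3 + 36p^2 + 10p + 5)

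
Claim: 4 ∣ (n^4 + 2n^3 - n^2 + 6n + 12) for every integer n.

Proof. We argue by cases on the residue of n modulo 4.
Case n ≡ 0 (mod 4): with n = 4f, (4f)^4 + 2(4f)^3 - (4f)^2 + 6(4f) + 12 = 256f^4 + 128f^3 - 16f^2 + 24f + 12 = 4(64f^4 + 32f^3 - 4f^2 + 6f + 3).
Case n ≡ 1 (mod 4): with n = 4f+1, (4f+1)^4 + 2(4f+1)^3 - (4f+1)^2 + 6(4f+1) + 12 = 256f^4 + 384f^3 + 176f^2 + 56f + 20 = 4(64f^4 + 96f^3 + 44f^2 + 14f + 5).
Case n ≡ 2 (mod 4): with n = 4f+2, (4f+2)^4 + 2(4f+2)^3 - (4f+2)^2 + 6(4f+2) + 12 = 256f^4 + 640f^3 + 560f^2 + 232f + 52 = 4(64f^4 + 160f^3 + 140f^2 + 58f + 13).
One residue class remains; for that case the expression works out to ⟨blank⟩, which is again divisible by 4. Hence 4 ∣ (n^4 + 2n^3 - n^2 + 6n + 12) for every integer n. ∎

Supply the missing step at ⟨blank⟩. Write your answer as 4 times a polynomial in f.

The residues treated are {0, 1, 2}, so the missing case is n ≡ 3 (mod 4); write n = 4f+3.
Then (4f+3)^4 + 2(4f+3)^3 - (4f+3)^2 + 6(4f+3) + 12 = 256f^4 + 896f^3 + 1136f^2 + 648f + 156 = 4(64f^4 + 224f^3 + 284f^2 + 162f + 39).

4(64f^4 + 224f^3 + 284f^2 + 162f + 39)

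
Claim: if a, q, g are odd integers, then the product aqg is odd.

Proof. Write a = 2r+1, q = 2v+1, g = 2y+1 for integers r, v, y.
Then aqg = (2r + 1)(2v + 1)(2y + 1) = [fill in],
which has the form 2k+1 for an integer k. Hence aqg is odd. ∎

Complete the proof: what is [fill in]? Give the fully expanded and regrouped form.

2(4rvy + 2rv + 2ry + r + 2vy + v + y) + 1

Expanding: (2r + 1)(2v + 1)(2y + 1) = 8rvy + 4rv + 4ry + 2r + 4vy + 2v + 2y + 1.
Every term except the constant is even, so this is 2(4rvy + 2rv + 2ry + r + 2vy + v + y) + 1,
and 4rvy + 2rv + 2ry + r + 2vy + v + y ∈ ℤ gives the required form.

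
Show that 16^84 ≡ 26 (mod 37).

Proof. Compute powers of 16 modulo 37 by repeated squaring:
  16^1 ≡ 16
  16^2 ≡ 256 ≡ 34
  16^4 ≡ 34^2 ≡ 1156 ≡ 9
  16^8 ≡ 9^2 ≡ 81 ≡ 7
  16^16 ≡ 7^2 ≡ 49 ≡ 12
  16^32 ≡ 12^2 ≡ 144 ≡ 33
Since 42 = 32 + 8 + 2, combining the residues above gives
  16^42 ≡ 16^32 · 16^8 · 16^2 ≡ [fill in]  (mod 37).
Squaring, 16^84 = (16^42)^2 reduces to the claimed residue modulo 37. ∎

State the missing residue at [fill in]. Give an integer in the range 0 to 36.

10

Multiply the listed residues: 33 · 7 · 34 = 231 → 7854.
Reducing modulo 37: 7854 = 212·37 + 10, so 16^42 ≡ 10.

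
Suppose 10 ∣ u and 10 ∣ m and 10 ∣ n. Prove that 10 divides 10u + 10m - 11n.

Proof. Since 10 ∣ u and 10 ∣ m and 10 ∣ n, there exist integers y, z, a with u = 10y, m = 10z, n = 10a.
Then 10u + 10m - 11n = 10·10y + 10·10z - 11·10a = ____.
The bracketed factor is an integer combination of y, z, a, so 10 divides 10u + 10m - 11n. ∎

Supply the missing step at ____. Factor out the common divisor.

Each term has a factor of 10: 10·10y + 10·10z - 11·10a = 10·(-11a + 10y + 10z).
Since -11a + 10y + 10z is an integer, 10 ∣ (10u + 10m - 11n).

10(-11a + 10y + 10z)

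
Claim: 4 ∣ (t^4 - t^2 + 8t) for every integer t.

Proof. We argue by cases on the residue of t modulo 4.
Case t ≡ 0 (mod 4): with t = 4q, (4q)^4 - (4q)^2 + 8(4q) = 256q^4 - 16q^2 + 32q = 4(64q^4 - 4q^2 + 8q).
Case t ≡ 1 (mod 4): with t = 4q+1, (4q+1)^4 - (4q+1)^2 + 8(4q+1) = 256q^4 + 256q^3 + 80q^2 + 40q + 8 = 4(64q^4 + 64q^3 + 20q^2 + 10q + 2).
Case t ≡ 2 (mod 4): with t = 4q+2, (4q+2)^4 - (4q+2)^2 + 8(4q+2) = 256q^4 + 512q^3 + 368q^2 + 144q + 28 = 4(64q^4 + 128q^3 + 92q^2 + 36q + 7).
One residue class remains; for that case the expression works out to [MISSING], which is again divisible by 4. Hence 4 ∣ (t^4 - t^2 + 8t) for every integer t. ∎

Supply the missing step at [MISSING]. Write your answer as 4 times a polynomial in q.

4(64q^4 + 192q^3 + 212q^2 + 110q + 24)

Only t ≡ 3 (mod 4) is unaccounted for. Put t = 4q+3:
(4q+3)^4 - (4q+3)^2 + 8(4q+3) expands to 256q^4 + 768q^3 + 848q^2 + 440q + 96,
and factoring out 4 leaves 4(64q^4 + 192q^3 + 212q^2 + 110q + 24).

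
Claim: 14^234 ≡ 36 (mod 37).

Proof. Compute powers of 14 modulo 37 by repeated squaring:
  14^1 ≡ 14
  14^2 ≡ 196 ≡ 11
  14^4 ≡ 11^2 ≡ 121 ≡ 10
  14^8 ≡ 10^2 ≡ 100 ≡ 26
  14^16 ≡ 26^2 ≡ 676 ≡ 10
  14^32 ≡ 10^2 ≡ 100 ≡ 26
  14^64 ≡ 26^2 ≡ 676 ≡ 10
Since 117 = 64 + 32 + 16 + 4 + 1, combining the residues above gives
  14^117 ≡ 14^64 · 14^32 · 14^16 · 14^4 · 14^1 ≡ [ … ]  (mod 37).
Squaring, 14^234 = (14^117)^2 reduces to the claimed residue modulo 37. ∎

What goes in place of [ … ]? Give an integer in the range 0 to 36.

Multiply the listed residues: 10 · 26 · 10 · 10 · 14 = 260 → 2600 → 26000 → 364000.
Reducing modulo 37: 364000 = 9837·37 + 31, so 14^117 ≡ 31.

31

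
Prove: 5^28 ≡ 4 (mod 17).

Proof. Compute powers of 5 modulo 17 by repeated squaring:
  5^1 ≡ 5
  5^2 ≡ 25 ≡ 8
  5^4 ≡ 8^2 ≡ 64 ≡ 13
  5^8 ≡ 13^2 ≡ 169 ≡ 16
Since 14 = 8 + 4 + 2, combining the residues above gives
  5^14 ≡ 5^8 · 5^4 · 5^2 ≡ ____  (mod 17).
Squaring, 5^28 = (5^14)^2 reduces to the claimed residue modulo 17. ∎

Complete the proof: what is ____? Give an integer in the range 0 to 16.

5^8 · 5^4 · 5^2 ≡ 16 · 13 · 8 = 1664.
1664 mod 17 = 15, so 5^14 ≡ 15 (mod 17).

15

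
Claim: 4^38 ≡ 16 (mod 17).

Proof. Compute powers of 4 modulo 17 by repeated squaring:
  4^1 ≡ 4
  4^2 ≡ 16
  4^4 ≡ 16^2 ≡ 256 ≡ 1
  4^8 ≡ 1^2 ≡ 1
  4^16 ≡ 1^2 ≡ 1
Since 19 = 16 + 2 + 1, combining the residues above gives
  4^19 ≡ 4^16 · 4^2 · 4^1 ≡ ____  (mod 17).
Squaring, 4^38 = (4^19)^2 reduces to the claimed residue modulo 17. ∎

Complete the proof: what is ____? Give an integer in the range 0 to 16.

13

Multiply the listed residues: 1 · 16 · 4 = 16 → 64.
Reducing modulo 17: 64 = 3·17 + 13, so 4^19 ≡ 13.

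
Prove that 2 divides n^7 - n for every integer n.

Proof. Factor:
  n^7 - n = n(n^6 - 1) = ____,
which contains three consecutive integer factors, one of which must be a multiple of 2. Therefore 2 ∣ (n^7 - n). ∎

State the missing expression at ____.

n^6 - 1 = (n^2 - 1)(n^4 + n^2 + 1), and n^2 - 1 = (n-1)(n+1).
So n(n^6 - 1) = (n - 1)n(n + 1)(n^4 + n^2 + 1).

(n - 1)n(n + 1)(n^4 + n^2 + 1)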